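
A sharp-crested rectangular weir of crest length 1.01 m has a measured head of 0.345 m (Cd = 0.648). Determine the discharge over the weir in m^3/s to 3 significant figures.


Approach: apply the rectangular weir equation, Q = (2/3)*Cd*L*sqrt(2g)*H^1.5.
Q = (2/3)*0.648*1.01*sqrt(2*9.81)*0.345^1.5 = 0.392 m^3/s
Therefore the discharge over the weir = 0.392 m^3/s.


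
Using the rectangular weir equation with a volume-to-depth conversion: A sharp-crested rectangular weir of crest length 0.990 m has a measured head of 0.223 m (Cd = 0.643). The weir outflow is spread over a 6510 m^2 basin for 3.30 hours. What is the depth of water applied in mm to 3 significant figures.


Approach: apply the rectangular weir equation with a volume-to-depth conversion, Q = (2/3)*Cd*L*sqrt(2g)*H^1.5; d = Q*t/A * 1000.
Step 1 — weir discharge:
  Q = (2/3)*0.643*0.990*sqrt(2*9.81)*0.223^1.5 = 0.19795 m^3/s
Step 2 — volume: V = 0.19795 * 3.30*3600 = 2351.7 m^3
Step 3 — depth: d = V/A * 1000 = 2351.7/6510 * 1000 = 361 mm
Therefore the depth of water applied = 361 mm.


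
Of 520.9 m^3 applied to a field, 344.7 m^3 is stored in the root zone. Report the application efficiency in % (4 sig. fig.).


Approach: apply the application efficiency ratio, Ea = (stored/applied)*100.
Ea = (344.7/520.9)*100 = 66.17 %
Therefore the application efficiency = 66.17 %.


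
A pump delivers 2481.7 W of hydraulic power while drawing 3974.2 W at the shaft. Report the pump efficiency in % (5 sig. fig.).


Approach: apply the efficiency ratio, eta = (P_out/P_in)*100.
eta = (2481.7 / 3974.2) * 100 = 62.445 %
Therefore the pump efficiency = 62.445 %.


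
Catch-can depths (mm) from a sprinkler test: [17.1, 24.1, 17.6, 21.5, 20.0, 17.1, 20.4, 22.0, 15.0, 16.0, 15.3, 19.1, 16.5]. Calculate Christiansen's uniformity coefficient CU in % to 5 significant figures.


Approach: apply Christiansen's uniformity coefficient, CU = (1 - mean_abs_deviation/mean)*100.
mean = 18.59231 mm
mean |d_i - mean| = 2.391716 mm
CU = (1 - 2.391716/18.59231)*100 = 87.136 %
Therefore Christiansen's uniformity coefficient CU = 87.136 %.


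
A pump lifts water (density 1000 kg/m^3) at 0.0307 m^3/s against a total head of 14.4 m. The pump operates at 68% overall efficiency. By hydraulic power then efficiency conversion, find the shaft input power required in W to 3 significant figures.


Approach: apply hydraulic power then efficiency conversion, P = rho*g*Q*H; P_in = P/eta.
Step 1 — hydraulic power (P = rho*g*Q*H):
  P = 1000 * 9.81 * 0.0307 * 14.4 = 4336.8 W
Step 2 — input power: P_in = P/eta = 4336.8 / 0.68 = 6380 W
Therefore the shaft input power required = 6380 W.


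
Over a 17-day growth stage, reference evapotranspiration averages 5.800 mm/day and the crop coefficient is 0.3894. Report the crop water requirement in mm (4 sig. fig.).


Approach: apply the crop water requirement relation, CWR = ET0 * Kc * days.
CWR = 5.800 * 0.3894 * 17 = 38.39 mm
Therefore the crop water requirement = 38.39 mm.


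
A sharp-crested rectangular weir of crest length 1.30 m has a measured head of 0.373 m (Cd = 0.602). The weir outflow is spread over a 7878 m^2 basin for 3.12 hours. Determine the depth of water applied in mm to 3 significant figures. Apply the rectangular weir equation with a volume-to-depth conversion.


Approach: apply the rectangular weir equation with a volume-to-depth conversion, Q = (2/3)*Cd*L*sqrt(2g)*H^1.5; d = Q*t/A * 1000.
Step 1 — weir discharge:
  Q = (2/3)*0.602*1.30*sqrt(2*9.81)*0.373^1.5 = 0.52646 m^3/s
Step 2 — volume: V = 0.52646 * 3.12*3600 = 5913.1 m^3
Step 3 — depth: d = V/A * 1000 = 5913.1/7878 * 1000 = 751 mm
Therefore the depth of water applied = 751 mm.


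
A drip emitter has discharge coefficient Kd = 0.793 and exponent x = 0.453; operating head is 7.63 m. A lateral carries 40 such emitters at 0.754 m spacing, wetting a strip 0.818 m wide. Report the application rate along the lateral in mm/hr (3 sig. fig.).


Approach: apply the emitter equation with a lateral mass balance, q = Kd*h^x; Q = n*q; rate = Q/(n*spacing*width).
Step 1 — single emitter flow (q = Kd*h^x):
  q = 0.793 * 7.63^0.453 = 1.9909 L/hr
Step 2 — total lateral flow: Q = 40 * 1.9909 = 79.637 L/hr
Step 3 — wetted area: A = 40 * 0.754 * 0.818 = 24.671 m^2
Step 4 — application rate: Q/A = 79.637/24.671 = 3.23 mm/hr
Therefore the application rate along the lateral = 3.23 mm/hr.


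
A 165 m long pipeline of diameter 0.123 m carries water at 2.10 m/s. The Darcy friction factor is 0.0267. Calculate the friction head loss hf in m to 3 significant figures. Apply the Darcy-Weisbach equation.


Approach: apply the Darcy-Weisbach equation, hf = f*(L/D)*(v^2/(2g)).
hf = 0.0267 * (165/0.123) * (2.10^2 / (2*9.81))
hf = 8.05 m
Therefore the friction head loss hf = 8.05 m.


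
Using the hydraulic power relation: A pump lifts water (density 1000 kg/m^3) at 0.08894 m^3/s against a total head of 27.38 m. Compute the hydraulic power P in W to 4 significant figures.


Approach: apply the hydraulic power relation, P = rho*g*Q*H.
P = 1000 * 9.81 * 0.08894 * 27.38 = 23890 W
Therefore the hydraulic power P = 23890 W.


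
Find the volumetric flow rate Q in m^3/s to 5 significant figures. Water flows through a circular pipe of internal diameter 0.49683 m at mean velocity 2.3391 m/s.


Approach: apply the continuity equation for pipe flow, Q = A * v with A = pi*(D/2)^2.
A = pi*(0.49683/2)^2 = 0.1938677 m^2
Q = 0.1938677 * 2.3391 = 0.45348 m^3/s
Therefore the volumetric flow rate Q = 0.45348 m^3/s.


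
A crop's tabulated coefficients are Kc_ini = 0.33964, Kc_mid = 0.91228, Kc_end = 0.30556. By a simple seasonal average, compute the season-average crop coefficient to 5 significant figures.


Approach: apply a simple seasonal average, Kc_avg = (Kc_ini + Kc_mid + Kc_end)/3.
Kc_avg = (0.33964 + 0.91228 + 0.30556)/3 = 0.51916
Therefore the season-average crop coefficient = 0.51916.


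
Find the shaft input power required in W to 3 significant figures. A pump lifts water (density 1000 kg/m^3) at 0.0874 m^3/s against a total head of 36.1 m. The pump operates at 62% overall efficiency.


Approach: apply hydraulic power then efficiency conversion, P = rho*g*Q*H; P_in = P/eta.
Step 1 — hydraulic power (P = rho*g*Q*H):
  P = 1000 * 9.81 * 0.0874 * 36.1 = 30952 W
Step 2 — input power: P_in = P/eta = 30952 / 0.62 = 49900 W
Therefore the shaft input power required = 49900 W.


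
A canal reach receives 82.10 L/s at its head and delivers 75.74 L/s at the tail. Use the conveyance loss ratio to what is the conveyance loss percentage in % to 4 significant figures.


Approach: apply the conveyance loss ratio, loss% = ((Q_head - Q_tail)/Q_head)*100.
loss = ((82.10 - 75.74)/82.10)*100 = 7.747 %
Therefore the conveyance loss percentage = 7.747 %.


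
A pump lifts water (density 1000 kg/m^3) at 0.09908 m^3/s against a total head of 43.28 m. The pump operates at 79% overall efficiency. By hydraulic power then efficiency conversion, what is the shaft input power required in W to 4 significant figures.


Approach: apply hydraulic power then efficiency conversion, P = rho*g*Q*H; P_in = P/eta.
Step 1 — hydraulic power (P = rho*g*Q*H):
  P = 1000 * 9.81 * 0.09908 * 43.28 = 42067.1 W
Step 2 — input power: P_in = P/eta = 42067.1 / 0.79 = 53250 W
Therefore the shaft input power required = 53250 W.


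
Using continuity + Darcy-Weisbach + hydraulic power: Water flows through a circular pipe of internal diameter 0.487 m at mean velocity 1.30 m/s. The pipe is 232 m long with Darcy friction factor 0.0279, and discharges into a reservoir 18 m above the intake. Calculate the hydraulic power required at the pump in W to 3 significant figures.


Approach: apply continuity + Darcy-Weisbach + hydraulic power, Q = A*v; hf = f*(L/D)*(v^2/(2g)); H = static + hf; P = rho*g*Q*H.
Step 1 — flow rate (continuity, Q = A*v):
  A = pi*(0.487/2)^2 = 0.18627 m^2
  Q = 0.18627 * 1.30 = 0.24215 m^3/s
Step 2 — friction head loss (Darcy-Weisbach):
  hf = 0.0279 * (232/0.487) * (1.30^2 / (2*9.81))
  hf = 1.1449 m
Step 3 — total head: H = 18 + 1.1449 = 19.145 m
Step 4 — hydraulic power (P = rho*g*Q*H):
  P = 1000 * 9.81 * 0.24215 * 19.145 = 45500 W
Therefore the hydraulic power required at the pump = 45500 W.


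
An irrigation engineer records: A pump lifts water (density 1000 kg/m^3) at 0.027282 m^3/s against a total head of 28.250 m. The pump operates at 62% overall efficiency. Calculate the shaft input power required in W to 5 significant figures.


Approach: apply hydraulic power then efficiency conversion, P = rho*g*Q*H; P_in = P/eta.
Step 1 — hydraulic power (P = rho*g*Q*H):
  P = 1000 * 9.81 * 0.027282 * 28.250 = 7560.729 W
Step 2 — input power: P_in = P/eta = 7560.729 / 0.62 = 12195 W
Therefore the shaft input power required = 12195 W.


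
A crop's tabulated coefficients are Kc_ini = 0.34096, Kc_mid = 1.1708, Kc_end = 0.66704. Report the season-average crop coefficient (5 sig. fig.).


Approach: apply a simple seasonal average, Kc_avg = (Kc_ini + Kc_mid + Kc_end)/3.
Kc_avg = (0.34096 + 1.1708 + 0.66704)/3 = 0.72627
Therefore the season-average crop coefficient = 0.72627.


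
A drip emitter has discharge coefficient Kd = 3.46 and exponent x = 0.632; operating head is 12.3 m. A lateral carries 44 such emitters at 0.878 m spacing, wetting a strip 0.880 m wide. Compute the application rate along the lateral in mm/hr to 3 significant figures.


Approach: apply the emitter equation with a lateral mass balance, q = Kd*h^x; Q = n*q; rate = Q/(n*spacing*width).
Step 1 — single emitter flow (q = Kd*h^x):
  q = 3.46 * 12.3^0.632 = 16.900 L/hr
Step 2 — total lateral flow: Q = 44 * 16.900 = 743.62 L/hr
Step 3 — wetted area: A = 44 * 0.878 * 0.880 = 33.996 m^2
Step 4 — application rate: Q/A = 743.62/33.996 = 21.9 mm/hr
Therefore the application rate along the lateral = 21.9 mm/hr.


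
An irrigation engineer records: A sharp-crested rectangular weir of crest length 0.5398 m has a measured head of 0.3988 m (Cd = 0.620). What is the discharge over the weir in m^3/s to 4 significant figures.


Approach: apply the rectangular weir equation, Q = (2/3)*Cd*L*sqrt(2g)*H^1.5.
Q = (2/3)*0.620*0.5398*sqrt(2*9.81)*0.3988^1.5 = 0.2489 m^3/s
Therefore the discharge over the weir = 0.2489 m^3/s.


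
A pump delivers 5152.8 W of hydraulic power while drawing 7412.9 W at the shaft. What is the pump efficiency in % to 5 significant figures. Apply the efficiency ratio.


Approach: apply the efficiency ratio, eta = (P_out/P_in)*100.
eta = (5152.8 / 7412.9) * 100 = 69.511 %
Therefore the pump efficiency = 69.511 %.


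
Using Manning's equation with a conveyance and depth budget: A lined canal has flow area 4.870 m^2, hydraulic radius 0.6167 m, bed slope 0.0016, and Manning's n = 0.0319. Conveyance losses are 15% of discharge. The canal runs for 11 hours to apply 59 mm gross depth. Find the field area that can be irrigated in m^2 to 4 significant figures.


Approach: apply Manning's equation with a conveyance and depth budget, Q = (1/n)*A*R^(2/3)*S^(1/2); Q_field = Q*(1-loss); Area = Q_field*t/(d/1000).
Step 1 — canal discharge (Manning's equation):
  Q = (1/0.0319) * 4.870 * 0.6167^(2/3) * 0.0016^(1/2) = 4.42433 m^3/s
Step 2 — delivered flow: Q_field = 4.42433*(1 - 15/100) = 3.76068 m^3/s
Step 3 — volume delivered: V = 3.76068 * 11*3600 = 148923 m^3
Step 4 — area served: A = V / (depth/1000) = 148923 / 0.059 = 2524000 m^2
Therefore the field area that can be irrigated = 2524000 m^2.


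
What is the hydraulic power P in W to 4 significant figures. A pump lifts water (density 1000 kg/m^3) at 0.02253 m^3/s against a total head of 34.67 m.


Approach: apply the hydraulic power relation, P = rho*g*Q*H.
P = 1000 * 9.81 * 0.02253 * 34.67 = 7663 W
Therefore the hydraulic power P = 7663 W.


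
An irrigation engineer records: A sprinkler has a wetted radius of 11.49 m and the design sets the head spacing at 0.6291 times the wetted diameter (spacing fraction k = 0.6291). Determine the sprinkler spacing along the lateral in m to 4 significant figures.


Approach: apply the sprinkler spacing rule (spacing as a fraction of wetted diameter), S = k*(2*R).
S = 0.6291 * (2 * 11.49) = 14.46 m
Therefore the sprinkler spacing along the lateral = 14.46 m.


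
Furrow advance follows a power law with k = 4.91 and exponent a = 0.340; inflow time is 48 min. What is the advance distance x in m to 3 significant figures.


Approach: apply the power-law advance function, x = k*t^a.
x = 4.91 * 48^0.340 = 18.3 m
Therefore the advance distance x = 18.3 m.


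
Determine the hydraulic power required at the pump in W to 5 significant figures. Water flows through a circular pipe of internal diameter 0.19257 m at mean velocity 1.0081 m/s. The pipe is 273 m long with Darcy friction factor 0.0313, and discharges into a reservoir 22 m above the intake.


Approach: apply continuity + Darcy-Weisbach + hydraulic power, Q = A*v; hf = f*(L/D)*(v^2/(2g)); H = static + hf; P = rho*g*Q*H.
Step 1 — flow rate (continuity, Q = A*v):
  A = pi*(0.19257/2)^2 = 0.02912508 m^2
  Q = 0.02912508 * 1.0081 = 0.02936099 m^3/s
Step 2 — friction head loss (Darcy-Weisbach):
  hf = 0.0313 * (273/0.19257) * (1.0081^2 / (2*9.81))
  hf = 2.298405 m
Step 3 — total head: H = 22 + 2.298405 = 24.29841 m
Step 4 — hydraulic power (P = rho*g*Q*H):
  P = 1000 * 9.81 * 0.02936099 * 24.29841 = 6998.7 W
Therefore the hydraulic power required at the pump = 6998.7 W.


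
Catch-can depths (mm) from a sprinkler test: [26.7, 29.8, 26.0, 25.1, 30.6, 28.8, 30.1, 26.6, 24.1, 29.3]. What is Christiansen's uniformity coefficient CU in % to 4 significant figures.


Approach: apply Christiansen's uniformity coefficient, CU = (1 - mean_abs_deviation/mean)*100.
mean = 27.7100 mm
mean |d_i - mean| = 2.01000 mm
CU = (1 - 2.01000/27.7100)*100 = 92.75 %
Therefore Christiansen's uniformity coefficient CU = 92.75 %.


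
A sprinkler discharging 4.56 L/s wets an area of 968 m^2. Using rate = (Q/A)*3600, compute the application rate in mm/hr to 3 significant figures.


rate = (4.56 / 968) * 3600 = 17.0 mm/hr
Therefore the application rate = 17.0 mm/hr.


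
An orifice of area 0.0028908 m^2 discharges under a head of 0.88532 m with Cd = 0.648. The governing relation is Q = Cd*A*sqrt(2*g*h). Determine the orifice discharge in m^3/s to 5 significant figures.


Q = 0.648 * 0.0028908 * sqrt(2*9.81*0.88532) = 0.0078072 m^3/s
Therefore the orifice discharge = 0.0078072 m^3/s.


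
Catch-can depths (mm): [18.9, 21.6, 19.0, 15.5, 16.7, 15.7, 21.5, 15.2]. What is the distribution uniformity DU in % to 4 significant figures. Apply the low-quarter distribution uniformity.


Approach: apply the low-quarter distribution uniformity, DU = (mean of lowest quarter of readings / overall mean)*100.
sorted lowest 2 of 8: [15.2, 15.5] -> mean = 15.3500 mm
overall mean = 18.0125 mm
DU = (15.3500/18.0125)*100 = 85.22 %
Therefore the distribution uniformity DU = 85.22 %.


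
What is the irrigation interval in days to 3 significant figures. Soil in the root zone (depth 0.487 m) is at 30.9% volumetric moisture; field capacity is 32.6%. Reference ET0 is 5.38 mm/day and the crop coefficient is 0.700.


Approach: apply soil-water budget scheduling, SMD = (FC-theta)/100*depth*1000; ETc = ET0*Kc; interval = SMD/ETc.
Step 1 — soil moisture deficit:
  SMD = (32.6 - 30.9)/100 * 0.487 * 1000 = 8.2790 mm
Step 2 — daily crop ET (ETc = ET0*Kc):
  ETc = 5.38 * 0.700 = 3.7660 mm/day
Step 3 — irrigation interval (SMD/ETc):
  interval = 8.2790 / 3.7660 = 2.20 days
Therefore the irrigation interval = 2.20 days.


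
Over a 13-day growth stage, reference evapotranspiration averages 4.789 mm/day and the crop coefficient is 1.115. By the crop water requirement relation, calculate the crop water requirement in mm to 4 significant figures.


Approach: apply the crop water requirement relation, CWR = ET0 * Kc * days.
CWR = 4.789 * 1.115 * 13 = 69.42 mm
Therefore the crop water requirement = 69.42 mm.


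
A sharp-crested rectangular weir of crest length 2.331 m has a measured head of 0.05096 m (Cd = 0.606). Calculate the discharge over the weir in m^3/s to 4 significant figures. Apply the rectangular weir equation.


Approach: apply the rectangular weir equation, Q = (2/3)*Cd*L*sqrt(2g)*H^1.5.
Q = (2/3)*0.606*2.331*sqrt(2*9.81)*0.05096^1.5 = 0.04799 m^3/s
Therefore the discharge over the weir = 0.04799 m^3/s.


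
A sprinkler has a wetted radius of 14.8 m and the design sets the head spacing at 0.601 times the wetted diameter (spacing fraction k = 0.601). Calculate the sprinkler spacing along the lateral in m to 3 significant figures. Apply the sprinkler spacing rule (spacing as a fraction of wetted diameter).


Approach: apply the sprinkler spacing rule (spacing as a fraction of wetted diameter), S = k*(2*R).
S = 0.601 * (2 * 14.8) = 17.8 m
Therefore the sprinkler spacing along the lateral = 17.8 m.


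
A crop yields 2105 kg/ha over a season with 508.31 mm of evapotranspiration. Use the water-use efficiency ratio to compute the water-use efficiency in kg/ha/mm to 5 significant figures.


Approach: apply the water-use efficiency ratio, WUE = yield/ET.
WUE = 2105 / 508.31 = 4.1412 kg/ha/mm
Therefore the water-use efficiency = 4.1412 kg/ha/mm.


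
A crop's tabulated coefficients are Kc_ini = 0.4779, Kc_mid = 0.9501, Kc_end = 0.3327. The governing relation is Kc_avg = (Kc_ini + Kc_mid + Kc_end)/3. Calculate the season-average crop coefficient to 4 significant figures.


Kc_avg = (0.4779 + 0.9501 + 0.3327)/3 = 0.5869
Therefore the season-average crop coefficient = 0.5869.


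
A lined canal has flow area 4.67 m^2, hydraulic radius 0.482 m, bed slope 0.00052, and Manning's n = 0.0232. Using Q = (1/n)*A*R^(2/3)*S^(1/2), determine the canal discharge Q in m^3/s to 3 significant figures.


Q = (1/0.0232) * 4.67 * 0.482^(2/3) * 0.00052^(1/2) = 2.82 m^3/s
Therefore the canal discharge Q = 2.82 m^3/s.


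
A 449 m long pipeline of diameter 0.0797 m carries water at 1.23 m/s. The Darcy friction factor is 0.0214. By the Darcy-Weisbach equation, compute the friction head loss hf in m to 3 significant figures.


Approach: apply the Darcy-Weisbach equation, hf = f*(L/D)*(v^2/(2g)).
hf = 0.0214 * (449/0.0797) * (1.23^2 / (2*9.81))
hf = 9.30 m
Therefore the friction head loss hf = 9.30 m.


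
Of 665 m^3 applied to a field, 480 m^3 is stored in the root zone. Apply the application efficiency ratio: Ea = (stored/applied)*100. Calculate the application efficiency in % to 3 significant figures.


Ea = (480/665)*100 = 72.2 %
Therefore the application efficiency = 72.2 %.


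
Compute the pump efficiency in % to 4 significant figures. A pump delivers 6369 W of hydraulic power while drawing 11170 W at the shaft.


Approach: apply the efficiency ratio, eta = (P_out/P_in)*100.
eta = (6369 / 11170) * 100 = 57.02 %
Therefore the pump efficiency = 57.02 %.


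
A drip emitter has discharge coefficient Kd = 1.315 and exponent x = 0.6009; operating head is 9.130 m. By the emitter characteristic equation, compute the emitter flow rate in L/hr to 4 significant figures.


Approach: apply the emitter characteristic equation, q = Kd * h^x.
q = 1.315 * 9.130^0.6009 = 4.967 L/hr
Therefore the emitter flow rate = 4.967 L/hr.


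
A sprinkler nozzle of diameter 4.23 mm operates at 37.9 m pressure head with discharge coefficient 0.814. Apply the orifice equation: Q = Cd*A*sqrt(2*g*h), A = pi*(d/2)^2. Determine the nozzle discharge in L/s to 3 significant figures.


A = pi*(4.23e-3/2)^2 = 1.4053e-05 m^2
Q = 0.814 * 1.4053e-05 * sqrt(2*9.81*37.9) * 1000 = 0.312 L/s
Therefore the nozzle discharge = 0.312 L/s.


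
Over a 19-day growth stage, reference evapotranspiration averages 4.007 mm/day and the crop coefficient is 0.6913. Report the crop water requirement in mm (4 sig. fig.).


Approach: apply the crop water requirement relation, CWR = ET0 * Kc * days.
CWR = 4.007 * 0.6913 * 19 = 52.63 mm
Therefore the crop water requirement = 52.63 mm.


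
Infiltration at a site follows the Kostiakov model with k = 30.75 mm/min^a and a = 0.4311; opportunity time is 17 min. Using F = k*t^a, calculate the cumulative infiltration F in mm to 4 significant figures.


F = 30.75 * 17^0.4311 = 104.3 mm
Therefore the cumulative infiltration F = 104.3 mm.


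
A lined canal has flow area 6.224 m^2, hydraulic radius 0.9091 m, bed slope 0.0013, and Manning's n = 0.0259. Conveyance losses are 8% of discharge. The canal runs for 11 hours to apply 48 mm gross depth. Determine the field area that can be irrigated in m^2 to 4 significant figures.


Approach: apply Manning's equation with a conveyance and depth budget, Q = (1/n)*A*R^(2/3)*S^(1/2); Q_field = Q*(1-loss); Area = Q_field*t/(d/1000).
Step 1 — canal discharge (Manning's equation):
  Q = (1/0.0259) * 6.224 * 0.9091^(2/3) * 0.0013^(1/2) = 8.13110 m^3/s
Step 2 — delivered flow: Q_field = 8.13110*(1 - 8/100) = 7.48061 m^3/s
Step 3 — volume delivered: V = 7.48061 * 11*3600 = 296232 m^3
Step 4 — area served: A = V / (depth/1000) = 296232 / 0.048 = 6172000 m^2
Therefore the field area that can be irrigated = 6172000 m^2.


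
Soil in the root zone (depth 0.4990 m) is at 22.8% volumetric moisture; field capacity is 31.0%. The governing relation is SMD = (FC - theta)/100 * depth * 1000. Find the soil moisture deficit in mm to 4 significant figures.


SMD = (31.0 - 22.8)/100 * 0.4990 * 1000 = 40.92 mm
Therefore the soil moisture deficit = 40.92 mm.


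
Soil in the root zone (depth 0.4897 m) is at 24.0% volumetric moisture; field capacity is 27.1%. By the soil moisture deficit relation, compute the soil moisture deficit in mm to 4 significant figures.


Approach: apply the soil moisture deficit relation, SMD = (FC - theta)/100 * depth * 1000.
SMD = (27.1 - 24.0)/100 * 0.4897 * 1000 = 15.18 mm
Therefore the soil moisture deficit = 15.18 mm.


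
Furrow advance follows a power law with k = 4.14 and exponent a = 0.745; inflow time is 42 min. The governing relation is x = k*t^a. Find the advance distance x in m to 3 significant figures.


x = 4.14 * 42^0.745 = 67.0 m
Therefore the advance distance x = 67.0 m.


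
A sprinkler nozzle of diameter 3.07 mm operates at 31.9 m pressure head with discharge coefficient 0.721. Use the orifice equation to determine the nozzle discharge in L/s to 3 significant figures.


Approach: apply the orifice equation, Q = Cd*A*sqrt(2*g*h), A = pi*(d/2)^2.
A = pi*(3.07e-3/2)^2 = 7.4023e-06 m^2
Q = 0.721 * 7.4023e-06 * sqrt(2*9.81*31.9) * 1000 = 0.134 L/s
Therefore the nozzle discharge = 0.134 L/s.


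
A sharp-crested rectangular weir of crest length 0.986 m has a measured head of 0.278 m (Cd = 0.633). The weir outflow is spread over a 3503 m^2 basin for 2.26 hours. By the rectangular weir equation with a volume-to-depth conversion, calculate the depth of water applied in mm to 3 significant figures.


Approach: apply the rectangular weir equation with a volume-to-depth conversion, Q = (2/3)*Cd*L*sqrt(2g)*H^1.5; d = Q*t/A * 1000.
Step 1 — weir discharge:
  Q = (2/3)*0.633*0.986*sqrt(2*9.81)*0.278^1.5 = 0.27015 m^3/s
Step 2 — volume: V = 0.27015 * 2.26*3600 = 2197.9 m^3
Step 3 — depth: d = V/A * 1000 = 2197.9/3503 * 1000 = 627 mm
Therefore the depth of water applied = 627 mm.


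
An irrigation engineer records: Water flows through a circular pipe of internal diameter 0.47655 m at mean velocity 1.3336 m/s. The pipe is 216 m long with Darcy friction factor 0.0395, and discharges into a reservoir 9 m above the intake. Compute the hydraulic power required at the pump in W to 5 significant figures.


Approach: apply continuity + Darcy-Weisbach + hydraulic power, Q = A*v; hf = f*(L/D)*(v^2/(2g)); H = static + hf; P = rho*g*Q*H.
Step 1 — flow rate (continuity, Q = A*v):
  A = pi*(0.47655/2)^2 = 0.1783638 m^2
  Q = 0.1783638 * 1.3336 = 0.2378660 m^3/s
Step 2 — friction head loss (Darcy-Weisbach):
  hf = 0.0395 * (216/0.47655) * (1.3336^2 / (2*9.81))
  hf = 1.622910 m
Step 3 — total head: H = 9 + 1.622910 = 10.62291 m
Step 4 — hydraulic power (P = rho*g*Q*H):
  P = 1000 * 9.81 * 0.2378660 * 10.62291 = 24788 W
Therefore the hydraulic power required at the pump = 24788 W.


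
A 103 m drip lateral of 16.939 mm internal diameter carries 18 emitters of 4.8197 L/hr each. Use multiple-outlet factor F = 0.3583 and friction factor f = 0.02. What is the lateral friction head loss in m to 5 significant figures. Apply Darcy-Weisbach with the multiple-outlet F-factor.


Approach: apply Darcy-Weisbach with the multiple-outlet F-factor, Q = n*q/(3600*1000) m^3/s; v = Q/A; hf = F*f*(L/D)*(v^2/(2g)).
Q = 18*4.8197/(3600*1000) = 2.409850e-05 m^3/s
A = pi*(16.939e-3/2)^2 = 2.253541e-04 m^2, so v = Q/A = 0.1069362 m/s
hf = 0.3583*0.02*(103/0.016939)*(0.1069362^2/(2*9.81)) = 0.025397 m
Therefore the lateral friction head loss = 0.025397 m.


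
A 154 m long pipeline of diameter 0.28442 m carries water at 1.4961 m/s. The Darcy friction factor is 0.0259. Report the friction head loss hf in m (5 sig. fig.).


Approach: apply the Darcy-Weisbach equation, hf = f*(L/D)*(v^2/(2g)).
hf = 0.0259 * (154/0.28442) * (1.4961^2 / (2*9.81))
hf = 1.5999 m
Therefore the friction head loss hf = 1.5999 m.


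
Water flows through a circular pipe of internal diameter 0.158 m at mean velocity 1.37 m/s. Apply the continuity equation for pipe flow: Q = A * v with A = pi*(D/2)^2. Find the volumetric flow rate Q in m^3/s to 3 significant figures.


A = pi*(0.158/2)^2 = 0.019607 m^2
Q = 0.019607 * 1.37 = 0.0269 m^3/s
Therefore the volumetric flow rate Q = 0.0269 m^3/s.


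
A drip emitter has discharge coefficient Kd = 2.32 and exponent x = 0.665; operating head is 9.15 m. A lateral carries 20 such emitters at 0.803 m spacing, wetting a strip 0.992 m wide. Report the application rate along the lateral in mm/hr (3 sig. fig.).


Approach: apply the emitter equation with a lateral mass balance, q = Kd*h^x; Q = n*q; rate = Q/(n*spacing*width).
Step 1 — single emitter flow (q = Kd*h^x):
  q = 2.32 * 9.15^0.665 = 10.112 L/hr
Step 2 — total lateral flow: Q = 20 * 10.112 = 202.24 L/hr
Step 3 — wetted area: A = 20 * 0.803 * 0.992 = 15.932 m^2
Step 4 — application rate: Q/A = 202.24/15.932 = 12.7 mm/hr
Therefore the application rate along the lateral = 12.7 mm/hr.


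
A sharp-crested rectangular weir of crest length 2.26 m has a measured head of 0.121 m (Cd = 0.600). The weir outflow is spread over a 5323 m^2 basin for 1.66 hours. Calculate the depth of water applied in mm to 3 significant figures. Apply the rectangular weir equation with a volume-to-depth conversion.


Approach: apply the rectangular weir equation with a volume-to-depth conversion, Q = (2/3)*Cd*L*sqrt(2g)*H^1.5; d = Q*t/A * 1000.
Step 1 — weir discharge:
  Q = (2/3)*0.600*2.26*sqrt(2*9.81)*0.121^1.5 = 0.16854 m^3/s
Step 2 — volume: V = 0.16854 * 1.66*3600 = 1007.2 m^3
Step 3 — depth: d = V/A * 1000 = 1007.2/5323 * 1000 = 189 mm
Therefore the depth of water applied = 189 mm.


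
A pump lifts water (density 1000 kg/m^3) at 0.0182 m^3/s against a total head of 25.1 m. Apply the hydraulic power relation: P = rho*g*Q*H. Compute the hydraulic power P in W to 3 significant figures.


P = 1000 * 9.81 * 0.0182 * 25.1 = 4480 W
Therefore the hydraulic power P = 4480 W.


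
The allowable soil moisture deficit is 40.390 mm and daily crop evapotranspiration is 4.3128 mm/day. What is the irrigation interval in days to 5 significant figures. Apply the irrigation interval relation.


Approach: apply the irrigation interval relation, interval = SMD / ETc.
interval = 40.390 / 4.3128 = 9.3651 days
Therefore the irrigation interval = 9.3651 days.


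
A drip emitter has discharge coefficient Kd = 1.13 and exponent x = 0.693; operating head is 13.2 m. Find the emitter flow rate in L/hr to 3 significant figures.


Approach: apply the emitter characteristic equation, q = Kd * h^x.
q = 1.13 * 13.2^0.693 = 6.76 L/hr
Therefore the emitter flow rate = 6.76 L/hr.


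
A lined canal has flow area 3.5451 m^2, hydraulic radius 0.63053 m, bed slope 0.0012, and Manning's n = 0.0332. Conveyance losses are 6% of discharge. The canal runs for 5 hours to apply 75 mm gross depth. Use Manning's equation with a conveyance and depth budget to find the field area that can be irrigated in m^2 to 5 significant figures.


Approach: apply Manning's equation with a conveyance and depth budget, Q = (1/n)*A*R^(2/3)*S^(1/2); Q_field = Q*(1-loss); Area = Q_field*t/(d/1000).
Step 1 — canal discharge (Manning's equation):
  Q = (1/0.0332) * 3.5451 * 0.63053^(2/3) * 0.0012^(1/2) = 2.719891 m^3/s
Step 2 — delivered flow: Q_field = 2.719891*(1 - 6/100) = 2.556698 m^3/s
Step 3 — volume delivered: V = 2.556698 * 5*3600 = 46020.56 m^3
Step 4 — area served: A = V / (depth/1000) = 46020.56 / 0.075 = 613610 m^2
Therefore the field area that can be irrigated = 613610 m^2.


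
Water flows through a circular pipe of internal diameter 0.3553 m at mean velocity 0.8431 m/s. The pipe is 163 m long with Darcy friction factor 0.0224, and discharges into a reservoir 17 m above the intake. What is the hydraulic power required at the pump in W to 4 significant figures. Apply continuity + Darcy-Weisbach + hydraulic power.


Approach: apply continuity + Darcy-Weisbach + hydraulic power, Q = A*v; hf = f*(L/D)*(v^2/(2g)); H = static + hf; P = rho*g*Q*H.
Step 1 — flow rate (continuity, Q = A*v):
  A = pi*(0.3553/2)^2 = 0.0991472 m^2
  Q = 0.0991472 * 0.8431 = 0.0835910 m^3/s
Step 2 — friction head loss (Darcy-Weisbach):
  hf = 0.0224 * (163/0.3553) * (0.8431^2 / (2*9.81))
  hf = 0.372306 m
Step 3 — total head: H = 17 + 0.372306 = 17.3723 m
Step 4 — hydraulic power (P = rho*g*Q*H):
  P = 1000 * 9.81 * 0.0835910 * 17.3723 = 14250 W
Therefore the hydraulic power required at the pump = 14250 W.


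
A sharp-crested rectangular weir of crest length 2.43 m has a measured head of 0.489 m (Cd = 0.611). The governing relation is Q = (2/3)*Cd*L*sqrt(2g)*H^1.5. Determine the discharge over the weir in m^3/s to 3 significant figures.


Q = (2/3)*0.611*2.43*sqrt(2*9.81)*0.489^1.5 = 1.50 m^3/s
Therefore the discharge over the weir = 1.50 m^3/s.


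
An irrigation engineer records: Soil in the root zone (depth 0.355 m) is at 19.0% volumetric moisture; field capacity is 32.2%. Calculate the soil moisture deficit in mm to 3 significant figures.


Approach: apply the soil moisture deficit relation, SMD = (FC - theta)/100 * depth * 1000.
SMD = (32.2 - 19.0)/100 * 0.355 * 1000 = 46.9 mm
Therefore the soil moisture deficit = 46.9 mm.


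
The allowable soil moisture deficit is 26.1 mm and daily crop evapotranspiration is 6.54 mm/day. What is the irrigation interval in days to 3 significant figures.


Approach: apply the irrigation interval relation, interval = SMD / ETc.
interval = 26.1 / 6.54 = 3.99 days
Therefore the irrigation interval = 3.99 days.


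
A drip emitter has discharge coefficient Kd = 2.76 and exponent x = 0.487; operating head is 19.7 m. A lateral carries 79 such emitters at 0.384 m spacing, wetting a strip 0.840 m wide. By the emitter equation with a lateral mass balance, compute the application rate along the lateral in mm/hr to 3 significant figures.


Approach: apply the emitter equation with a lateral mass balance, q = Kd*h^x; Q = n*q; rate = Q/(n*spacing*width).
Step 1 — single emitter flow (q = Kd*h^x):
  q = 2.76 * 19.7^0.487 = 11.785 L/hr
Step 2 — total lateral flow: Q = 79 * 11.785 = 930.98 L/hr
Step 3 — wetted area: A = 79 * 0.384 * 0.840 = 25.482 m^2
Step 4 — application rate: Q/A = 930.98/25.482 = 36.5 mm/hr
Therefore the application rate along the lateral = 36.5 mm/hr.


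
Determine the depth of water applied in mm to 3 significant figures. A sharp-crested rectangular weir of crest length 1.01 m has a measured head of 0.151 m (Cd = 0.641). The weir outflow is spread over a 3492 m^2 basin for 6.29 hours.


Approach: apply the rectangular weir equation with a volume-to-depth conversion, Q = (2/3)*Cd*L*sqrt(2g)*H^1.5; d = Q*t/A * 1000.
Step 1 — weir discharge:
  Q = (2/3)*0.641*1.01*sqrt(2*9.81)*0.151^1.5 = 0.11218 m^3/s
Step 2 — volume: V = 0.11218 * 6.29*3600 = 2540.1 m^3
Step 3 — depth: d = V/A * 1000 = 2540.1/3492 * 1000 = 727 mm
Therefore the depth of water applied = 727 mm.


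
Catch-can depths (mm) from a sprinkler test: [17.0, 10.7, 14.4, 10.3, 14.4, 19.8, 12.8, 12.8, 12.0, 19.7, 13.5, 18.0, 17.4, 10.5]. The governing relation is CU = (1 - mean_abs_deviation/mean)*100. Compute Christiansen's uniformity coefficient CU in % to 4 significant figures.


mean = 14.5214 mm
mean |d_i - mean| = 2.75612 mm
CU = (1 - 2.75612/14.5214)*100 = 81.02 %
Therefore Christiansen's uniformity coefficient CU = 81.02 %.


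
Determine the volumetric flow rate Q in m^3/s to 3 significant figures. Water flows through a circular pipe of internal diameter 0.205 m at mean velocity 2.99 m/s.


Approach: apply the continuity equation for pipe flow, Q = A * v with A = pi*(D/2)^2.
A = pi*(0.205/2)^2 = 0.033006 m^2
Q = 0.033006 * 2.99 = 0.0987 m^3/s
Therefore the volumetric flow rate Q = 0.0987 m^3/s.


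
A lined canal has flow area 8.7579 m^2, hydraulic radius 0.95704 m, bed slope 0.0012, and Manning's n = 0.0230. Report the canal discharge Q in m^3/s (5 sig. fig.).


Approach: apply Manning's equation, Q = (1/n)*A*R^(2/3)*S^(1/2).
Q = (1/0.0230) * 8.7579 * 0.95704^(2/3) * 0.0012^(1/2) = 12.810 m^3/s
Therefore the canal discharge Q = 12.810 m^3/s.


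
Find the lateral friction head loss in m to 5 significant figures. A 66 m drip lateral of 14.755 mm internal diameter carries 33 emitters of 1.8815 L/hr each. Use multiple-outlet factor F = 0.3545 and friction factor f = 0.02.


Approach: apply Darcy-Weisbach with the multiple-outlet F-factor, Q = n*q/(3600*1000) m^3/s; v = Q/A; hf = F*f*(L/D)*(v^2/(2g)).
Q = 33*1.8815/(3600*1000) = 1.724708e-05 m^3/s
A = pi*(14.755e-3/2)^2 = 1.709891e-04 m^2, so v = Q/A = 0.1008666 m/s
hf = 0.3545*0.02*(66/0.014755)*(0.1008666^2/(2*9.81)) = 0.016445 m
Therefore the lateral friction head loss = 0.016445 m.


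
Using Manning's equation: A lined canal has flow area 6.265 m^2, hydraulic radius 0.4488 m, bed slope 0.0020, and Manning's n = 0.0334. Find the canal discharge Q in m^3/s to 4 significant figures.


Approach: apply Manning's equation, Q = (1/n)*A*R^(2/3)*S^(1/2).
Q = (1/0.0334) * 6.265 * 0.4488^(2/3) * 0.0020^(1/2) = 4.917 m^3/s
Therefore the canal discharge Q = 4.917 m^3/s.


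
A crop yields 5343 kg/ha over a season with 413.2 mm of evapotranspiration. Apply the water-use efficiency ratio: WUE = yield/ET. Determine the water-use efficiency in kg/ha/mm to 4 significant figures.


WUE = 5343 / 413.2 = 12.93 kg/ha/mm
Therefore the water-use efficiency = 12.93 kg/ha/mm.


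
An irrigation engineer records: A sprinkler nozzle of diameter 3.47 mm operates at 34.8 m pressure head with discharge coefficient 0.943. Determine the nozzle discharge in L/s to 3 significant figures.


Approach: apply the orifice equation, Q = Cd*A*sqrt(2*g*h), A = pi*(d/2)^2.
A = pi*(3.47e-3/2)^2 = 9.4569e-06 m^2
Q = 0.943 * 9.4569e-06 * sqrt(2*9.81*34.8) * 1000 = 0.233 L/s
Therefore the nozzle discharge = 0.233 L/s.


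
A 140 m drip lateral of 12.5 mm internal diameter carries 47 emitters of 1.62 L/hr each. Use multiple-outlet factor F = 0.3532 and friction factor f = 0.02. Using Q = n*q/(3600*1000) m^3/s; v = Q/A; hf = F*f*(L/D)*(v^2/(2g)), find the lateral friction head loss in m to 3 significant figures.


Q = 47*1.62/(3600*1000) = 2.1150e-05 m^3/s
A = pi*(12.5e-3/2)^2 = 1.2272e-04 m^2, so v = Q/A = 0.17235 m/s
hf = 0.3532*0.02*(140/0.0125)*(0.17235^2/(2*9.81)) = 0.120 m
Therefore the lateral friction head loss = 0.120 m.


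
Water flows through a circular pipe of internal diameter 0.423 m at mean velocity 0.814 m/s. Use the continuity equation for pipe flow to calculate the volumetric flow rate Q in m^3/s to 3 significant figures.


Approach: apply the continuity equation for pipe flow, Q = A * v with A = pi*(D/2)^2.
A = pi*(0.423/2)^2 = 0.14053 m^2
Q = 0.14053 * 0.814 = 0.114 m^3/s
Therefore the volumetric flow rate Q = 0.114 m^3/s.


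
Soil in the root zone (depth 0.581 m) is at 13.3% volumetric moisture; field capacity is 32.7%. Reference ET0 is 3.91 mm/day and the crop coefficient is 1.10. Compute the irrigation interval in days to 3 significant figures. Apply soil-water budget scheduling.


Approach: apply soil-water budget scheduling, SMD = (FC-theta)/100*depth*1000; ETc = ET0*Kc; interval = SMD/ETc.
Step 1 — soil moisture deficit:
  SMD = (32.7 - 13.3)/100 * 0.581 * 1000 = 112.71 mm
Step 2 — daily crop ET (ETc = ET0*Kc):
  ETc = 3.91 * 1.10 = 4.3010 mm/day
Step 3 — irrigation interval (SMD/ETc):
  interval = 112.71 / 4.3010 = 26.2 days
Therefore the irrigation interval = 26.2 days.


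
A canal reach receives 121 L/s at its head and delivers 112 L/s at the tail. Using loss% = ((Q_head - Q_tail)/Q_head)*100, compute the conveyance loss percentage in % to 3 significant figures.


loss = ((121 - 112)/121)*100 = 7.44 %
Therefore the conveyance loss percentage = 7.44 %.


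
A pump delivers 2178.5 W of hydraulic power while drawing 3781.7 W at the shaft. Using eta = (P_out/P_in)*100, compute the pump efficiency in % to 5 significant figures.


eta = (2178.5 / 3781.7) * 100 = 57.606 %
Therefore the pump efficiency = 57.606 %.


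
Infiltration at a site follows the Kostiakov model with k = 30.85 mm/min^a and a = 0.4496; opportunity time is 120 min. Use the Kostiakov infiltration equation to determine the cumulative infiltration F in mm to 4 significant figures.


Approach: apply the Kostiakov infiltration equation, F = k*t^a.
F = 30.85 * 120^0.4496 = 265.5 mm
Therefore the cumulative infiltration F = 265.5 mm.


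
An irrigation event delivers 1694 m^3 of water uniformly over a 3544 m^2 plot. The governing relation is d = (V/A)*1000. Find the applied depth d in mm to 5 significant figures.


d = (1694 / 3544) * 1000 = 477.99 mm
Therefore the applied depth d = 477.99 mm.


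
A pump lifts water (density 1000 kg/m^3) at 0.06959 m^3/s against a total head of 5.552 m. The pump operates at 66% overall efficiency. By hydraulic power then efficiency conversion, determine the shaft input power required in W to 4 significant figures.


Approach: apply hydraulic power then efficiency conversion, P = rho*g*Q*H; P_in = P/eta.
Step 1 — hydraulic power (P = rho*g*Q*H):
  P = 1000 * 9.81 * 0.06959 * 5.552 = 3790.23 W
Step 2 — input power: P_in = P/eta = 3790.23 / 0.66 = 5743 W
Therefore the shaft input power required = 5743 W.


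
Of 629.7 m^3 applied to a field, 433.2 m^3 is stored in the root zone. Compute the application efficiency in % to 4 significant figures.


Approach: apply the application efficiency ratio, Ea = (stored/applied)*100.
Ea = (433.2/629.7)*100 = 68.79 %
Therefore the application efficiency = 68.79 %.


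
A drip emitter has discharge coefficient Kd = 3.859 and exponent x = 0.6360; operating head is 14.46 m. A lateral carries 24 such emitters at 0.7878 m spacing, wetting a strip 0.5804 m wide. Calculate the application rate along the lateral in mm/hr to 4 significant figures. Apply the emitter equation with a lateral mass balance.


Approach: apply the emitter equation with a lateral mass balance, q = Kd*h^x; Q = n*q; rate = Q/(n*spacing*width).
Step 1 — single emitter flow (q = Kd*h^x):
  q = 3.859 * 14.46^0.6360 = 21.1029 L/hr
Step 2 — total lateral flow: Q = 24 * 21.1029 = 506.469 L/hr
Step 3 — wetted area: A = 24 * 0.7878 * 0.5804 = 10.9737 m^2
Step 4 — application rate: Q/A = 506.469/10.9737 = 46.15 mm/hr
Therefore the application rate along the lateral = 46.15 mm/hr.


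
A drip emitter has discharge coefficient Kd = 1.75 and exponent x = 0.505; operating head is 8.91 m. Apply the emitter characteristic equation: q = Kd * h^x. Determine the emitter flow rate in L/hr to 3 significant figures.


q = 1.75 * 8.91^0.505 = 5.28 L/hr
Therefore the emitter flow rate = 5.28 L/hr.


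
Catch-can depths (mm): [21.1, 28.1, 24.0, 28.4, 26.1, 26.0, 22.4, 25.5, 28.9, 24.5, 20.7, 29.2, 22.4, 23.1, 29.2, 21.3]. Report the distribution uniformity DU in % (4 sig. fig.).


Approach: apply the low-quarter distribution uniformity, DU = (mean of lowest quarter of readings / overall mean)*100.
sorted lowest 4 of 16: [20.7, 21.1, 21.3, 22.4] -> mean = 21.3750 mm
overall mean = 25.0562 mm
DU = (21.3750/25.0562)*100 = 85.31 %
Therefore the distribution uniformity DU = 85.31 %.
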